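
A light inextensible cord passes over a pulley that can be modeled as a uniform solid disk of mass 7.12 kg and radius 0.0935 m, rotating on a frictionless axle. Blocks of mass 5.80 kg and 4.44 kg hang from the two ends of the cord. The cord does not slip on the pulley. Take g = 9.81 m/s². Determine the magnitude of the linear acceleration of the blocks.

a ≈ 0.967 m/s²

I = ½MR² = (1/2)(7.12)(0.0935)² = 0.03112 kg·m².
Heavier block: m₁g − T₁ = m₁a. Lighter block: T₂ − m₂g = m₂a.
Pulley: (T₁ − T₂)R = Iα = I(a/R), so T₁ − T₂ = (I/R²)a = (1/2)M_p a = 3.560·a.
Adding the three: (m₁ − m₂)g = (m₁ + m₂ + 3.560)a, so a = (5.80 − 4.44)(9.81)/(5.80 + 4.44 + 3.560) = 0.9668 m/s².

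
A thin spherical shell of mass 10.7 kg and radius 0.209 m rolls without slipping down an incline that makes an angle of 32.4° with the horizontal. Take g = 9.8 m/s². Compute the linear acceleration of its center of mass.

Translation along the incline: Mg sinθ − f = Ma.
Rotation about the center: fR = Iα with I = (2/3)MR². No-slip gives a = αR, so f = (I/R²)a = (2/3)M a.
Substituting: Mg sinθ = (1 + 0.6667)Ma, so a = g sinθ/(1 + 0.6667) = (9.8) sin 32.4° / 1.667 = 3.151 m/s².

a ≈ 3.15 m/s²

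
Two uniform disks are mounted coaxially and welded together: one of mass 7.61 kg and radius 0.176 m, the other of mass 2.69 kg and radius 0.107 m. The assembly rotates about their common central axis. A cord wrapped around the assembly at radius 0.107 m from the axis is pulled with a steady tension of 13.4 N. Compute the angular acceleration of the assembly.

I = ½M₁R₁² + ½M₂R₂² = ½(7.61)(0.176)² + ½(2.69)(0.107)² = 0.1333 kg·m².
τ = F r = (13.4)(0.107) = 1.434 N·m.
α = τ/I = 1.434/0.1333 = 10.76 rad/s².

α ≈ 10.8 rad/s²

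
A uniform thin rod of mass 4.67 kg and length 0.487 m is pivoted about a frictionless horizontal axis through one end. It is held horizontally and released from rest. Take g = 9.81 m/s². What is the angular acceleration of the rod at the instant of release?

α ≈ 30.2 rad/s²

About the pivot, I = (1/3)ML² = (1/3)(4.67)(0.487)² = 0.3692 kg·m².
The weight acts at the center, a distance L/2 = 0.2435 m from the pivot; τ = Mg(L/2) = 11.16 N·m.
α = τ/I = 11.16/0.3692 = 30.22 rad/s².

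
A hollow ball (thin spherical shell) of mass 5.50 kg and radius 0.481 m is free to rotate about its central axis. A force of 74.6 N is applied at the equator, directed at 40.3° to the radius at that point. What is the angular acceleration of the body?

I = (2/3)MR² = (2/3)(5.50)(0.481)² = 0.8483 kg·m².
Only the tangential component produces torque: τ = F R sinθ = (74.6)(0.481) sin 40.3° = 23.21 N·m.
Newton's second law for rotation, τ = Iα, gives α = τ/I = 23.21/0.8483 = 27.36 rad/s².

α ≈ 27.4 rad/s²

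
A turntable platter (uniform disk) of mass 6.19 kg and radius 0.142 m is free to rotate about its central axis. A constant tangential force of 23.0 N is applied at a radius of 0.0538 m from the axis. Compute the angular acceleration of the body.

I = ½MR² = (1/2)(6.19)(0.142)² = 0.06241 kg·m².
τ = F·r = (23.0)(0.0538) = 1.237 N·m.
Newton's second law for rotation, τ = Iα, gives α = τ/I = 1.237/0.06241 = 19.83 rad/s².

α ≈ 19.8 rad/s²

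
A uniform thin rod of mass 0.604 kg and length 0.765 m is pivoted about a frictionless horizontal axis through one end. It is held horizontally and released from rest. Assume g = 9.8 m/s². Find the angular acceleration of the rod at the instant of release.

About the pivot, I = (1/3)ML² = (1/3)(0.604)(0.765)² = 0.1178 kg·m².
The weight acts at the center, a distance L/2 = 0.3825 m from the pivot; τ = Mg(L/2) = 2.264 N·m.
α = τ/I = 2.264/0.1178 = 19.22 rad/s².
(Equivalently α = (3g/(2L)) = 19.22 rad/s².)

α ≈ 19.2 rad/s²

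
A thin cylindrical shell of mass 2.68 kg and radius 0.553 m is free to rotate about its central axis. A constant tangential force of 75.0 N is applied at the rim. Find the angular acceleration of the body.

α ≈ 50.6 rad/s²

I = MR² = (2.68)(0.553)² = 0.8196 kg·m².
τ = F R = (75.0)(0.553) = 41.48 N·m.
Newton's second law for rotation, τ = Iα, gives α = τ/I = 41.48/0.8196 = 50.61 rad/s².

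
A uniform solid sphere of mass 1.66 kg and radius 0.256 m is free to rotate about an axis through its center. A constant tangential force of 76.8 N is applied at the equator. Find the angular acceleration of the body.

α ≈ 452 rad/s²

I = (2/5)MR² = (2/5)(1.66)(0.256)² = 0.04352 kg·m².
τ = F R = (76.8)(0.256) = 19.66 N·m.
Newton's second law for rotation, τ = Iα, gives α = τ/I = 19.66/0.04352 = 451.8 rad/s².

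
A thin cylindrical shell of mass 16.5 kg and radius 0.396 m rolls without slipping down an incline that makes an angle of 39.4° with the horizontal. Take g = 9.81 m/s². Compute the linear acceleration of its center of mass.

a ≈ 3.11 m/s²

Translation along the incline: Mg sinθ − f = Ma.
Rotation about the center: fR = Iα with I = MR². No-slip gives a = αR, so f = (I/R²)a = M a.
Substituting: Mg sinθ = (1 + 1.000)Ma, so a = g sinθ/(1 + 1.000) = (9.81) sin 39.4° / 2.000 = 3.113 m/s².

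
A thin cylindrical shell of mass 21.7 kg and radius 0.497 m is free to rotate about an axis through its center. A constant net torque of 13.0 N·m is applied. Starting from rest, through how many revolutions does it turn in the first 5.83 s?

≈ 6.56 revolutions

I = MR² = (21.7)(0.497)² = 5.360 kg·m².
α = τ/I = 13.0/5.360 = 2.425 rad/s².
θ = ½αt² = ½(2.425)(5.83)² = 41.22 rad.
Revolutions = θ/(2π) = 6.560.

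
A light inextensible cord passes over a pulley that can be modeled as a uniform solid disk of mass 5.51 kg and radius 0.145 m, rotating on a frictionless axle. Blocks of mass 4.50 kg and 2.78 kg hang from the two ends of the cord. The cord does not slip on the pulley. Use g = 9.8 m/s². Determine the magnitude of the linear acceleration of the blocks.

a ≈ 1.68 m/s²

I = ½MR² = (1/2)(5.51)(0.145)² = 0.05792 kg·m².
Heavier block: m₁g − T₁ = m₁a. Lighter block: T₂ − m₂g = m₂a.
Pulley: (T₁ − T₂)R = Iα = I(a/R), so T₁ − T₂ = (I/R²)a = (1/2)M_p a = 2.755·a.
Adding the three: (m₁ − m₂)g = (m₁ + m₂ + 2.755)a, so a = (4.50 − 2.78)(9.8)/(4.50 + 2.78 + 2.755) = 1.680 m/s².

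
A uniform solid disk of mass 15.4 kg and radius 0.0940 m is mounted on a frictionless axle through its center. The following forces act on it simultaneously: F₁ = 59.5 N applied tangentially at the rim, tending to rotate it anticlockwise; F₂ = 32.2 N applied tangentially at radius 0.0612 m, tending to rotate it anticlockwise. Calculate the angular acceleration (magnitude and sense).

I = ½MR² = (1/2)(15.4)(0.0940)² = 0.06804 kg·m².
Taking anticlockwise as positive: τ₁ = +(59.5)(0.0940) = +5.593 N·m; τ₂ = +(32.2)(0.0612) = +1.971 N·m.
Net torque τ = 7.564 N·m.
α = τ/I = 7.564/0.06804 = 111.2 rad/s².

α ≈ 111 rad/s², anticlockwise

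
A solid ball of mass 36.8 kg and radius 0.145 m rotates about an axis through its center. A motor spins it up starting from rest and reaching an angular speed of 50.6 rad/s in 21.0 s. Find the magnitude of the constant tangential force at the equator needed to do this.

F ≈ 5.14 N

I = (2/5)MR² = (2/5)(36.8)(0.145)² = 0.3095 kg·m².
α = Δω/Δt = (50.6 − 0)/21.0 = 2.410 rad/s².
The required torque is τ = Iα = (0.3095)(2.410) = 0.7457 N·m.
A tangential force at the equator gives τ = FR, so F = τ/R = 0.7457/0.145 = 5.143 N.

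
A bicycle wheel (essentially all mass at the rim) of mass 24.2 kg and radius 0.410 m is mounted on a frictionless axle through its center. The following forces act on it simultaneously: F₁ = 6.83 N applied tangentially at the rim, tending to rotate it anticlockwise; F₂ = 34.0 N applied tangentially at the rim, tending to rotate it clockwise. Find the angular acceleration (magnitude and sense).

I = MR² = (24.2)(0.410)² = 4.068 kg·m².
Taking anticlockwise as positive: τ₁ = +(6.83)(0.410) = +2.800 N·m; τ₂ = −(34.0)(0.410) = −13.94 N·m.
Net torque τ = -11.14 N·m.
α = τ/I = -11.14/4.068 = -2.738 rad/s².

α ≈ 2.74 rad/s², clockwise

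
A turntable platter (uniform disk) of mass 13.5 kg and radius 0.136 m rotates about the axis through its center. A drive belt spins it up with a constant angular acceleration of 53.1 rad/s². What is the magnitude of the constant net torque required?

τ ≈ 6.63 N·m

I = ½MR² = (1/2)(13.5)(0.136)² = 0.1248 kg·m².
τ = Iα = (0.1248)(53.10) = 6.629 N·m.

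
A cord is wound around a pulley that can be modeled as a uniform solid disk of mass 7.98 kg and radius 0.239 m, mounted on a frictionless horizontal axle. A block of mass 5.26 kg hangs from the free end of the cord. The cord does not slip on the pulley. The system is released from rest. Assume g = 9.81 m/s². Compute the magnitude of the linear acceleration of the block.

a ≈ 5.58 m/s²

I = ½MR² = (1/2)(7.98)(0.239)² = 0.2279 kg·m².
Block: mg − T = ma. Pulley: TR = Iα. No-slip: a = αR, so T = (I/R²)a = 3.990·a.
Then mg = (m + 3.990)a, so a = (5.26)(9.81)/(5.26 + 3.990) = 5.578 m/s².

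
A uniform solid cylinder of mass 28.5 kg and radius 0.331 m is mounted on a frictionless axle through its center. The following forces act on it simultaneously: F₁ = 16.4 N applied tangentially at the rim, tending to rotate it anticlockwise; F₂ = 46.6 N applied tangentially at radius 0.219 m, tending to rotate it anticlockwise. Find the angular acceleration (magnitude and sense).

I = ½MR² = (1/2)(28.5)(0.331)² = 1.561 kg·m².
Taking anticlockwise as positive: τ₁ = +(16.4)(0.331) = +5.428 N·m; τ₂ = +(46.6)(0.219) = +10.21 N·m.
Net torque τ = 15.63 N·m.
α = τ/I = 15.63/1.561 = 10.01 rad/s².

α ≈ 10.0 rad/s², anticlockwise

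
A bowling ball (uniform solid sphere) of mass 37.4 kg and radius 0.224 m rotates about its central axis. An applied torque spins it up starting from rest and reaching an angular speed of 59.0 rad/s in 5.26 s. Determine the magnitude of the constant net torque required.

I = (2/5)MR² = (2/5)(37.4)(0.224)² = 0.7506 kg·m².
α = Δω/Δt = (59.0 − 0)/5.26 = 11.22 rad/s².
τ = Iα = (0.7506)(11.22) = 8.420 N·m.

τ ≈ 8.42 N·m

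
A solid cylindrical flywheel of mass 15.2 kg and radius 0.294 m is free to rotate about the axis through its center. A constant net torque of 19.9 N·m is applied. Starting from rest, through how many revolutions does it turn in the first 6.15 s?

I = ½MR² = (1/2)(15.2)(0.294)² = 0.6569 kg·m².
α = τ/I = 19.9/0.6569 = 30.29 rad/s².
θ = ½αt² = ½(30.29)(6.15)² = 572.9 rad.
Revolutions = θ/(2π) = 91.18.

≈ 91.2 revolutions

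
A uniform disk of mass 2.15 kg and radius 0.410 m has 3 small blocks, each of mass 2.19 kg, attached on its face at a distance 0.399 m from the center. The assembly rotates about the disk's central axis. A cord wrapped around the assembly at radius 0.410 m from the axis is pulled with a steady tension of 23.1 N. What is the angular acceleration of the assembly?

I_disk = ½MR² = ½(2.15)(0.410)² = 0.1807 kg·m².
I_blocks = 3·m·r² = 3(2.19)(0.399)² = 1.046 kg·m².
Total I = 1.227 kg·m².
τ = F r = (23.1)(0.410) = 9.471 N·m.
α = τ/I = 9.471/1.227 = 7.721 rad/s².

α ≈ 7.72 rad/s²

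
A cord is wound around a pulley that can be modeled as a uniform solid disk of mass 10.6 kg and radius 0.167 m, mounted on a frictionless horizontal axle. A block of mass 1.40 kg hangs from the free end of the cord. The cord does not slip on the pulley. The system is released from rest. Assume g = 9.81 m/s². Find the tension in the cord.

I = ½MR² = (1/2)(10.6)(0.167)² = 0.1478 kg·m².
Block: mg − T = ma. Pulley: TR = Iα. No-slip: a = αR, so T = (I/R²)a = 5.300·a.
Then mg = (m + 5.300)a, so a = (1.40)(9.81)/(1.40 + 5.300) = 2.050 m/s².
T = 5.300·a = 10.86 N.

T ≈ 10.9 N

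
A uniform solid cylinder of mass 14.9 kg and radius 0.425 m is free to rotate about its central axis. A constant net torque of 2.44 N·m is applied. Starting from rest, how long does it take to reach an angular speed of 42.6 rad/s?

I = ½MR² = (1/2)(14.9)(0.425)² = 1.346 kg·m².
α = τ/I = 2.44/1.346 = 1.813 rad/s².
ω = αt ⇒ t = ω/α = 42.6/1.813 = 23.49 s.

t ≈ 23.5 s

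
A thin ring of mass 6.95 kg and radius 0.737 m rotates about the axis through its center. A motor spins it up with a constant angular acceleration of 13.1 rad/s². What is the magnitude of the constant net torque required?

τ ≈ 49.5 N·m

I = MR² = (6.95)(0.737)² = 3.775 kg·m².
τ = Iα = (3.775)(13.10) = 49.45 N·m.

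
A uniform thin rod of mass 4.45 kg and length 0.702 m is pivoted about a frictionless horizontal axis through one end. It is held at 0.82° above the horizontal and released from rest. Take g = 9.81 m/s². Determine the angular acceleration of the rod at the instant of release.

α ≈ 21.0 rad/s²

About the pivot, I = (1/3)ML² = (1/3)(4.45)(0.702)² = 0.7310 kg·m².
The weight acts at the center, a distance L/2 = 0.3510 m from the pivot; τ = Mg(L/2) cos 0.82° = 15.32 N·m.
α = τ/I = 15.32/0.7310 = 20.96 rad/s².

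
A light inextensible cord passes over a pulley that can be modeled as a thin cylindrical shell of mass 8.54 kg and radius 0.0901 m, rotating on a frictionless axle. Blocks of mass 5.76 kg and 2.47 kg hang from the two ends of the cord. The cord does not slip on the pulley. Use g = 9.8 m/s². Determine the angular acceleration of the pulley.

I = MR² = (8.54)(0.0901)² = 0.06933 kg·m².
Heavier block: m₁g − T₁ = m₁a. Lighter block: T₂ − m₂g = m₂a.
Pulley: (T₁ − T₂)R = Iα = I(a/R), so T₁ − T₂ = (I/R²)a = 1·M_p a = 8.540·a.
Adding the three: (m₁ − m₂)g = (m₁ + m₂ + 8.540)a, so a = (5.76 − 2.47)(9.8)/(5.76 + 2.47 + 8.540) = 1.923 m/s².
α = a/R = 1.923/0.0901 = 21.34 rad/s².

α ≈ 21.3 rad/s²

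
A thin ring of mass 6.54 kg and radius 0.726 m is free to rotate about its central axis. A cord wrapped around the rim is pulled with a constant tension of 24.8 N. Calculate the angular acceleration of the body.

α ≈ 5.22 rad/s²

I = MR² = (6.54)(0.726)² = 3.447 kg·m².
τ = F R = (24.8)(0.726) = 18.00 N·m.
Newton's second law for rotation, τ = Iα, gives α = τ/I = 18.00/3.447 = 5.223 rad/s².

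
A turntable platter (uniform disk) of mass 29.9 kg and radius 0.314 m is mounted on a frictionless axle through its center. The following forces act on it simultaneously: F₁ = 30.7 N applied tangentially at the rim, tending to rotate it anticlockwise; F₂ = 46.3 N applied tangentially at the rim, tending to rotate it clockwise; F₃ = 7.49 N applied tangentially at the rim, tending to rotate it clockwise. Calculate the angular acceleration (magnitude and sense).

α ≈ 4.92 rad/s², clockwise

I = ½MR² = (1/2)(29.9)(0.314)² = 1.474 kg·m².
Taking anticlockwise as positive: τ₁ = +(30.7)(0.314) = +9.640 N·m; τ₂ = −(46.3)(0.314) = −14.54 N·m; τ₃ = −(7.49)(0.314) = −2.352 N·m.
Net torque τ = -7.250 N·m.
α = τ/I = -7.250/1.474 = -4.919 rad/s².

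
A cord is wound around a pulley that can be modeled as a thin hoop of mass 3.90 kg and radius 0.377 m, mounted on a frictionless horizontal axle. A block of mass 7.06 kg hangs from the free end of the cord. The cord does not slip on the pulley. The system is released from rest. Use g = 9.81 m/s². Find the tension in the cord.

T ≈ 24.6 N

I = MR² = (3.90)(0.377)² = 0.5543 kg·m².
Block: mg − T = ma. Pulley: TR = Iα. No-slip: a = αR, so T = (I/R²)a = 3.900·a.
Then mg = (m + 3.900)a, so a = (7.06)(9.81)/(7.06 + 3.900) = 6.319 m/s².
T = 3.900·a = 24.64 N.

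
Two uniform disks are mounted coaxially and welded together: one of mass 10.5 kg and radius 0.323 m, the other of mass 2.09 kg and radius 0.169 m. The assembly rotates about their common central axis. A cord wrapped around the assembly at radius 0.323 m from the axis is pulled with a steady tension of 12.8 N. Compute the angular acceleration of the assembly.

α ≈ 7.16 rad/s²

I = ½M₁R₁² + ½M₂R₂² = ½(10.5)(0.323)² + ½(2.09)(0.169)² = 0.5776 kg·m².
τ = F r = (12.8)(0.323) = 4.134 N·m.
α = τ/I = 4.134/0.5776 = 7.158 rad/s².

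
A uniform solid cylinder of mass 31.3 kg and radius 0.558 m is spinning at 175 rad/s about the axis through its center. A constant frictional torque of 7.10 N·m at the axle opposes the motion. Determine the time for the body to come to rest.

t ≈ 120 s

I = ½MR² = (1/2)(31.3)(0.558)² = 4.873 kg·m².
The net torque has magnitude 7.10 N·m, opposing ω.
|α| = τ/I = 7.100/4.873 = 1.457 rad/s² (deceleration).
0 = ω₀ − |α|t ⇒ t = ω₀/|α| = 175/1.457 = 120.1 s.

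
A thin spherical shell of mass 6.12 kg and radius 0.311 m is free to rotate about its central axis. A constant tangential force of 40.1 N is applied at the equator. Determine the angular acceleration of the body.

α ≈ 31.6 rad/s²

I = (2/3)MR² = (2/3)(6.12)(0.311)² = 0.3946 kg·m².
τ = F R = (40.1)(0.311) = 12.47 N·m.
From τ = Iα: α = 12.47/0.3946 = 31.60 rad/s².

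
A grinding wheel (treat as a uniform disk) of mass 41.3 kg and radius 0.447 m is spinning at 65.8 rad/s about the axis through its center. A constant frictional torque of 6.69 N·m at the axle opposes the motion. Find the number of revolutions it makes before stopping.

I = ½MR² = (1/2)(41.3)(0.447)² = 4.126 kg·m².
The net torque has magnitude 6.69 N·m, opposing ω.
|α| = τ/I = 6.690/4.126 = 1.621 rad/s² (deceleration).
ω² = ω₀² − 2|α|θ with ω = 0 ⇒ θ = ω₀²/(2|α|) = 1335 rad = 212.5 rev.

≈ 212 revolutions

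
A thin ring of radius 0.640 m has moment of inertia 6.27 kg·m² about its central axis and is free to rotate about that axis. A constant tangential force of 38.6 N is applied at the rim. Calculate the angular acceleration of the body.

α ≈ 3.94 rad/s²

τ = F R = (38.6)(0.640) = 24.70 N·m.
From τ = Iα: α = 24.70/6.270 = 3.940 rad/s².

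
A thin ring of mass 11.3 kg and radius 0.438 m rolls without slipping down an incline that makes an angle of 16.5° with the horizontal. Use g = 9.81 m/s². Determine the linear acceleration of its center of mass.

a ≈ 1.39 m/s²

Translation along the incline: Mg sinθ − f = Ma.
Rotation about the center: fR = Iα with I = MR². No-slip gives a = αR, so f = (I/R²)a = M a.
Substituting: Mg sinθ = (1 + 1.000)Ma, so a = g sinθ/(1 + 1.000) = (9.81) sin 16.5° / 2.000 = 1.393 m/s².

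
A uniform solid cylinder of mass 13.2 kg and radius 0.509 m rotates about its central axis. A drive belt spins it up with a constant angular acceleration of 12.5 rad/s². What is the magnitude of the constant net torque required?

τ ≈ 21.4 N·m

I = ½MR² = (1/2)(13.2)(0.509)² = 1.710 kg·m².
τ = Iα = (1.710)(12.50) = 21.37 N·m.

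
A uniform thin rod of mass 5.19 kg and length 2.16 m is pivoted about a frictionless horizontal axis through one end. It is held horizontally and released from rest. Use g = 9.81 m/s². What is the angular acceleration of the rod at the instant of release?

α ≈ 6.81 rad/s²

About the pivot, I = (1/3)ML² = (1/3)(5.19)(2.16)² = 8.071 kg·m².
The weight acts at the center, a distance L/2 = 1.080 m from the pivot; τ = Mg(L/2) = 54.99 N·m.
α = τ/I = 54.99/8.071 = 6.813 rad/s².
(Equivalently α = (3g/(2L)) = 6.813 rad/s².)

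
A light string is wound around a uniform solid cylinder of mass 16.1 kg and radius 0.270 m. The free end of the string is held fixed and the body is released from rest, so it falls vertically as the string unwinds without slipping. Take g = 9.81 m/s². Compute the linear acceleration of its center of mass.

a ≈ 6.54 m/s²

Translation: Mg − T = Ma. Rotation about the center: TR = Iα with I = ½MR².
With a = αR: T = (I/R²)a = (1/2)M a, so Mg = (1 + 0.5000)Ma.
a = g/(1 + 0.5000) = 9.81/1.500 = 6.540 m/s².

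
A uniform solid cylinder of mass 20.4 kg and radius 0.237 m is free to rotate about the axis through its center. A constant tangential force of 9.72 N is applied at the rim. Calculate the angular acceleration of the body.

I = ½MR² = (1/2)(20.4)(0.237)² = 0.5729 kg·m².
τ = F R = (9.72)(0.237) = 2.304 N·m.
Newton's second law for rotation, τ = Iα, gives α = τ/I = 2.304/0.5729 = 4.021 rad/s².

α ≈ 4.02 rad/s²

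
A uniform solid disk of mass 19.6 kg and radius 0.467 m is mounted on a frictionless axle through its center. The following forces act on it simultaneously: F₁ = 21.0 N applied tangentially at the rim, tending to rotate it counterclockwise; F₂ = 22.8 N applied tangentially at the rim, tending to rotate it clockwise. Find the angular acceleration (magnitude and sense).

I = ½MR² = (1/2)(19.6)(0.467)² = 2.137 kg·m².
Taking counterclockwise as positive: τ₁ = +(21.0)(0.467) = +9.807 N·m; τ₂ = −(22.8)(0.467) = −10.65 N·m.
Net torque τ = -0.8406 N·m.
α = τ/I = -0.8406/2.137 = -0.3933 rad/s².

α ≈ 0.393 rad/s², clockwise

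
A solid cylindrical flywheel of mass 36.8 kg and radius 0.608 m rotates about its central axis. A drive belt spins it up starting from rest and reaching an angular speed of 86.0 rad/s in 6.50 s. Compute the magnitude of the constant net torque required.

I = ½MR² = (1/2)(36.8)(0.608)² = 6.802 kg·m².
α = Δω/Δt = (86.0 − 0)/6.50 = 13.23 rad/s².
τ = Iα = (6.802)(13.23) = 89.99 N·m.

τ ≈ 90.0 N·m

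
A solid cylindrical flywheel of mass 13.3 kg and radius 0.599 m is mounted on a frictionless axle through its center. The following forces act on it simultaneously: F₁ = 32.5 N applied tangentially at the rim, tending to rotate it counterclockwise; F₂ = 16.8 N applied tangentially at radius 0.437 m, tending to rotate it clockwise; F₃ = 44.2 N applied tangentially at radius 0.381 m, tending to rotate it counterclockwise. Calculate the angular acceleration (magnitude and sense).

α ≈ 12.1 rad/s², counterclockwise

I = ½MR² = (1/2)(13.3)(0.599)² = 2.386 kg·m².
Taking counterclockwise as positive: τ₁ = +(32.5)(0.599) = +19.47 N·m; τ₂ = −(16.8)(0.437) = −7.342 N·m; τ₃ = +(44.2)(0.381) = +16.84 N·m.
Net torque τ = 28.97 N·m.
α = τ/I = 28.97/2.386 = 12.14 rad/s².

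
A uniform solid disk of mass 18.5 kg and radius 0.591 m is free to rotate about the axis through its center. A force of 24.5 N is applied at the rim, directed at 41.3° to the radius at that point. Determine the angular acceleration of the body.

I = ½MR² = (1/2)(18.5)(0.591)² = 3.231 kg·m².
Only the tangential component produces torque: τ = F R sinθ = (24.5)(0.591) sin 41.3° = 9.556 N·m.
Newton's second law for rotation, τ = Iα, gives α = τ/I = 9.556/3.231 = 2.958 rad/s².

α ≈ 2.96 rad/s²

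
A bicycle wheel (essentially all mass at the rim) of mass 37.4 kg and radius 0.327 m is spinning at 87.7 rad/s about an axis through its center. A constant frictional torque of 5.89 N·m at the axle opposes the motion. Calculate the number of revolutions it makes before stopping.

≈ 416 revolutions

I = MR² = (37.4)(0.327)² = 3.999 kg·m².
The net torque has magnitude 5.89 N·m, opposing ω.
|α| = τ/I = 5.890/3.999 = 1.473 rad/s² (deceleration).
ω² = ω₀² − 2|α|θ with ω = 0 ⇒ θ = ω₀²/(2|α|) = 2611 rad = 415.6 rev.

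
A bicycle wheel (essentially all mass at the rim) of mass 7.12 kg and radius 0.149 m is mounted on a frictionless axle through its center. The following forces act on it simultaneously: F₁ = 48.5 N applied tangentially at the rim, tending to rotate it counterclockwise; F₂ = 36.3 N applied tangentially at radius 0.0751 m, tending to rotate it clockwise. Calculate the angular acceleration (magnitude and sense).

α ≈ 28.5 rad/s², counterclockwise

I = MR² = (7.12)(0.149)² = 0.1581 kg·m².
Taking counterclockwise as positive: τ₁ = +(48.5)(0.149) = +7.226 N·m; τ₂ = −(36.3)(0.0751) = −2.726 N·m.
Net torque τ = 4.500 N·m.
α = τ/I = 4.500/0.1581 = 28.47 rad/s².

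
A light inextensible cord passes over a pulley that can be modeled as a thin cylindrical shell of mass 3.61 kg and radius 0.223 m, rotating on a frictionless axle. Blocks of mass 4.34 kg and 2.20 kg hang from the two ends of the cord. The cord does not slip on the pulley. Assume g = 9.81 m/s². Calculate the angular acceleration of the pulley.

I = MR² = (3.61)(0.223)² = 0.1795 kg·m².
Heavier block: m₁g − T₁ = m₁a. Lighter block: T₂ − m₂g = m₂a.
Pulley: (T₁ − T₂)R = Iα = I(a/R), so T₁ − T₂ = (I/R²)a = 1·M_p a = 3.610·a.
Adding the three: (m₁ − m₂)g = (m₁ + m₂ + 3.610)a, so a = (4.34 − 2.20)(9.81)/(4.34 + 2.20 + 3.610) = 2.068 m/s².
α = a/R = 2.068/0.223 = 9.275 rad/s².

α ≈ 9.27 rad/s²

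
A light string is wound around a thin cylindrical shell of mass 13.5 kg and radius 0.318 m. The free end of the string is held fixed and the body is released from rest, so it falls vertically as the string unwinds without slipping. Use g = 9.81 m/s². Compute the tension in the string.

Translation: Mg − T = Ma. Rotation about the center: TR = Iα with I = MR².
With a = αR: T = (I/R²)a = M a, so Mg = (1 + 1.000)Ma.
a = g/(1 + 1.000) = 9.81/2.000 = 4.905 m/s².
T = 1.000·M·a = (1.000)(13.5)(4.905) = 66.22 N.

T ≈ 66.2 N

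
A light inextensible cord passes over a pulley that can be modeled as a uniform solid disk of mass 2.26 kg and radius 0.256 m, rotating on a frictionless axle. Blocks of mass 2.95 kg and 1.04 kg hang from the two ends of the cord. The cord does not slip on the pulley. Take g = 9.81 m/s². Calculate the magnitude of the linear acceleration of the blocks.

a ≈ 3.66 m/s²

I = ½MR² = (1/2)(2.26)(0.256)² = 0.07406 kg·m².
Heavier block: m₁g − T₁ = m₁a. Lighter block: T₂ − m₂g = m₂a.
Pulley: (T₁ − T₂)R = Iα = I(a/R), so T₁ − T₂ = (I/R²)a = (1/2)M_p a = 1.130·a.
Adding the three: (m₁ − m₂)g = (m₁ + m₂ + 1.130)a, so a = (2.95 − 1.04)(9.81)/(2.95 + 1.04 + 1.130) = 3.660 m/s².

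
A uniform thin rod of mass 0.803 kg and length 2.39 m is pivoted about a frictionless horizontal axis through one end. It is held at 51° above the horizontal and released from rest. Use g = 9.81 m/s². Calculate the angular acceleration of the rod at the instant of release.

About the pivot, I = (1/3)ML² = (1/3)(0.803)(2.39)² = 1.529 kg·m².
The weight acts at the center, a distance L/2 = 1.195 m from the pivot; τ = Mg(L/2) cos 51° = 5.924 N·m.
α = τ/I = 5.924/1.529 = 3.875 rad/s².
(Equivalently α = (3g/(2L)) cos 51° = 3.875 rad/s².)

α ≈ 3.87 rad/s²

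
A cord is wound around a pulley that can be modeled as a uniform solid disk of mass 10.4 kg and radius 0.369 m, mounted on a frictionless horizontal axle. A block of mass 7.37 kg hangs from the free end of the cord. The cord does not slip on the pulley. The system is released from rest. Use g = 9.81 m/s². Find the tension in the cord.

I = ½MR² = (1/2)(10.4)(0.369)² = 0.7080 kg·m².
Block: mg − T = ma. Pulley: TR = Iα. No-slip: a = αR, so T = (I/R²)a = 5.200·a.
Then mg = (m + 5.200)a, so a = (7.37)(9.81)/(7.37 + 5.200) = 5.752 m/s².
T = 5.200·a = 29.91 N.

T ≈ 29.9 N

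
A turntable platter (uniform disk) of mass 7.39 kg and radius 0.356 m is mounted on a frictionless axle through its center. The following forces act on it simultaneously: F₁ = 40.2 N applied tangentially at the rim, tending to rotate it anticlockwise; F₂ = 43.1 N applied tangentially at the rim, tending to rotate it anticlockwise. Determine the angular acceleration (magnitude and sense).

I = ½MR² = (1/2)(7.39)(0.356)² = 0.4683 kg·m².
Taking anticlockwise as positive: τ₁ = +(40.2)(0.356) = +14.31 N·m; τ₂ = +(43.1)(0.356) = +15.34 N·m.
Net torque τ = 29.65 N·m.
α = τ/I = 29.65/0.4683 = 63.33 rad/s².

α ≈ 63.3 rad/s², anticlockwise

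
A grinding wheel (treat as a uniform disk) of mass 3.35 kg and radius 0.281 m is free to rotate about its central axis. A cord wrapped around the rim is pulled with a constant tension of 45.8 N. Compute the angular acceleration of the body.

I = ½MR² = (1/2)(3.35)(0.281)² = 0.1323 kg·m².
τ = F R = (45.8)(0.281) = 12.87 N·m.
From τ = Iα: α = 12.87/0.1323 = 97.31 rad/s².

α ≈ 97.3 rad/s²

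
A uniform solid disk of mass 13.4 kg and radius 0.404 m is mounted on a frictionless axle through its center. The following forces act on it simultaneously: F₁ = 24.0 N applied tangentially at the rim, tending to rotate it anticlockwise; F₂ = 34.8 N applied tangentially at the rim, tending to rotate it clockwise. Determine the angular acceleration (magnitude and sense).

α ≈ 3.99 rad/s², clockwise

I = ½MR² = (1/2)(13.4)(0.404)² = 1.094 kg·m².
Taking anticlockwise as positive: τ₁ = +(24.0)(0.404) = +9.696 N·m; τ₂ = −(34.8)(0.404) = −14.06 N·m.
Net torque τ = -4.363 N·m.
α = τ/I = -4.363/1.094 = -3.990 rad/s².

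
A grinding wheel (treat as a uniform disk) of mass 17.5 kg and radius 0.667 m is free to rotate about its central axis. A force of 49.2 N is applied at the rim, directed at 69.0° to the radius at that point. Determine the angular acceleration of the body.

α ≈ 7.87 rad/s²

I = ½MR² = (1/2)(17.5)(0.667)² = 3.893 kg·m².
Only the tangential component produces torque: τ = F R sinθ = (49.2)(0.667) sin 69.0° = 30.64 N·m.
Newton's second law for rotation, τ = Iα, gives α = τ/I = 30.64/3.893 = 7.870 rad/s².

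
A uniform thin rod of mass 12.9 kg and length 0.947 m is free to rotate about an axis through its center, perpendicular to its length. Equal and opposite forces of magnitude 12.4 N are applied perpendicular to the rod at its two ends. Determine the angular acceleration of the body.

α ≈ 12.2 rad/s²

I = (1/12)ML² = (1/12)(12.9)(0.947)² = 0.9641 kg·m².
The couple gives τ = F·(L/2) + F·(L/2) = F L = (12.4)(0.947) = 11.74 N·m.
From τ = Iα: α = 11.74/0.9641 = 12.18 rad/s².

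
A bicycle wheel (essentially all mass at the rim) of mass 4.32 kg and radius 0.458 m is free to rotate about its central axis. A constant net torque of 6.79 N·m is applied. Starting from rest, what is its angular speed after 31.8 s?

ω ≈ 238 rad/s

I = MR² = (4.32)(0.458)² = 0.9062 kg·m².
α = τ/I = 6.79/0.9062 = 7.493 rad/s².
ω = ω₀ + αt = 0 + (7.493)(31.8) = 238.3 rad/s.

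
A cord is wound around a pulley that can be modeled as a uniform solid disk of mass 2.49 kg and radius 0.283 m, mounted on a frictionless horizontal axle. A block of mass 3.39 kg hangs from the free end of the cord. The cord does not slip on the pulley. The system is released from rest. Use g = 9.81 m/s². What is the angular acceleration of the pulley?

I = ½MR² = (1/2)(2.49)(0.283)² = 0.09971 kg·m².
Block: mg − T = ma. Pulley: TR = Iα. No-slip: a = αR, so T = (I/R²)a = 1.245·a.
Then mg = (m + 1.245)a, so a = (3.39)(9.81)/(3.39 + 1.245) = 7.175 m/s².
α = a/R = 7.175/0.283 = 25.35 rad/s².

α ≈ 25.4 rad/s²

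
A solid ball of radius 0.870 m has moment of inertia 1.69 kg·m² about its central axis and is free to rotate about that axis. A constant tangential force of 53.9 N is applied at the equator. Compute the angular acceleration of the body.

τ = F R = (53.9)(0.870) = 46.89 N·m.
From τ = Iα: α = 46.89/1.690 = 27.75 rad/s².

α ≈ 27.7 rad/s²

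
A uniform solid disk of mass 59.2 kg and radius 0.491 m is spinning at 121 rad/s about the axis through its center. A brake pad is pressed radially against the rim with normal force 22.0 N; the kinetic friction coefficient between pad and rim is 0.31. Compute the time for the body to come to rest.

t ≈ 258 s

I = ½MR² = (1/2)(59.2)(0.491)² = 7.136 kg·m².
Friction force f = μN = (0.31)(22.0) = 6.820 N at the rim; torque magnitude τ = fR = 3.349 N·m, opposing ω.
|α| = τ/I = 3.349/7.136 = 0.4693 rad/s² (deceleration).
0 = ω₀ − |α|t ⇒ t = ω₀/|α| = 121/0.4693 = 257.9 s.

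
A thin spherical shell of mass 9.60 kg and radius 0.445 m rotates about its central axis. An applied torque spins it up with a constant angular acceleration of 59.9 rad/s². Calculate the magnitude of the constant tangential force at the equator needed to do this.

F ≈ 171 N

I = (2/3)MR² = (2/3)(9.60)(0.445)² = 1.267 kg·m².
The required torque is τ = Iα = (1.267)(59.90) = 75.91 N·m.
A tangential force at the equator gives τ = FR, so F = τ/R = 75.91/0.445 = 170.6 N.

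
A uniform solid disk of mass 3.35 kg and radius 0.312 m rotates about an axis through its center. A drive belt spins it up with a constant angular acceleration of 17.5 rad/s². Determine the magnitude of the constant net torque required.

τ ≈ 2.85 N·m

I = ½MR² = (1/2)(3.35)(0.312)² = 0.1631 kg·m².
τ = Iα = (0.1631)(17.50) = 2.853 N·m.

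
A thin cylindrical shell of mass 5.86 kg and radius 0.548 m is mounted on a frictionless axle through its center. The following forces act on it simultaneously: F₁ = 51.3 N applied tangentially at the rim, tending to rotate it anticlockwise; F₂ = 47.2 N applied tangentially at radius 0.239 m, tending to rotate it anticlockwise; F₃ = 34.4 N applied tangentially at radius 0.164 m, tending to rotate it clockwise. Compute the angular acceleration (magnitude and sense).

α ≈ 19.2 rad/s², anticlockwise

I = MR² = (5.86)(0.548)² = 1.760 kg·m².
Taking anticlockwise as positive: τ₁ = +(51.3)(0.548) = +28.11 N·m; τ₂ = +(47.2)(0.239) = +11.28 N·m; τ₃ = −(34.4)(0.164) = −5.642 N·m.
Net torque τ = 33.75 N·m.
α = τ/I = 33.75/1.760 = 19.18 rad/s².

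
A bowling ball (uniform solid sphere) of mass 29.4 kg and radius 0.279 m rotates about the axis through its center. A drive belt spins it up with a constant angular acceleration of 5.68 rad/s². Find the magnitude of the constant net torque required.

I = (2/5)MR² = (2/5)(29.4)(0.279)² = 0.9154 kg·m².
τ = Iα = (0.9154)(5.680) = 5.200 N·m.

τ ≈ 5.20 N·m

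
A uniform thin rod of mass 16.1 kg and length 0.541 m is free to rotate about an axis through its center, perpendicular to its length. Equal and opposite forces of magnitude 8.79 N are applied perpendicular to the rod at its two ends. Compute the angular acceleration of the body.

α ≈ 12.1 rad/s²

I = (1/12)ML² = (1/12)(16.1)(0.541)² = 0.3927 kg·m².
The couple gives τ = F·(L/2) + F·(L/2) = F L = (8.79)(0.541) = 4.755 N·m.
Newton's second law for rotation, τ = Iα, gives α = τ/I = 4.755/0.3927 = 12.11 rad/s².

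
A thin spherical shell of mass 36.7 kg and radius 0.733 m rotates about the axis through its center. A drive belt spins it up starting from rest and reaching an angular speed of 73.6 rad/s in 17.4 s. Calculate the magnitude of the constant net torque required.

τ ≈ 55.6 N·m

I = (2/3)MR² = (2/3)(36.7)(0.733)² = 13.15 kg·m².
α = Δω/Δt = (73.6 − 0)/17.4 = 4.230 rad/s².
τ = Iα = (13.15)(4.230) = 55.60 N·m.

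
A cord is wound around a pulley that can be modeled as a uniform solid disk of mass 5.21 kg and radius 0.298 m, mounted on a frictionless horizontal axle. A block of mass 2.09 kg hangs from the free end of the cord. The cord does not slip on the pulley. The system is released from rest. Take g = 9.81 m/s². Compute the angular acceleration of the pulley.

I = ½MR² = (1/2)(5.21)(0.298)² = 0.2313 kg·m².
Block: mg − T = ma. Pulley: TR = Iα. No-slip: a = αR, so T = (I/R²)a = 2.605·a.
Then mg = (m + 2.605)a, so a = (2.09)(9.81)/(2.09 + 2.605) = 4.367 m/s².
α = a/R = 4.367/0.298 = 14.65 rad/s².

α ≈ 14.7 rad/s²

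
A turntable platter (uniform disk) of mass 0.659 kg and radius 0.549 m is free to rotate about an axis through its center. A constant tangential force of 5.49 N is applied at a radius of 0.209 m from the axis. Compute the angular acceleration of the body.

α ≈ 11.6 rad/s²

I = ½MR² = (1/2)(0.659)(0.549)² = 0.09931 kg·m².
τ = F·r = (5.49)(0.209) = 1.147 N·m.
Newton's second law for rotation, τ = Iα, gives α = τ/I = 1.147/0.09931 = 11.55 rad/s².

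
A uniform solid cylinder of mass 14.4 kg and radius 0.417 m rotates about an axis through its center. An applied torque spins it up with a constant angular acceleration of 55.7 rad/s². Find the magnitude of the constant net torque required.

I = ½MR² = (1/2)(14.4)(0.417)² = 1.252 kg·m².
τ = Iα = (1.252)(55.70) = 69.74 N·m.

τ ≈ 69.7 N·m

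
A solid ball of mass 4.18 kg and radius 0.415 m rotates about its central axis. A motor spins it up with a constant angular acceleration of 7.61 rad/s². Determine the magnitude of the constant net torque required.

I = (2/5)MR² = (2/5)(4.18)(0.415)² = 0.2880 kg·m².
τ = Iα = (0.2880)(7.610) = 2.191 N·m.

τ ≈ 2.19 N·m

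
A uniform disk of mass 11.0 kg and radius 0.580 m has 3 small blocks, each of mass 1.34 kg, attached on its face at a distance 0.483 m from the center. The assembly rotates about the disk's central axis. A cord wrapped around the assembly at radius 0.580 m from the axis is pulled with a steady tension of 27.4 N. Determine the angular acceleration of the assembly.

α ≈ 5.70 rad/s²

I_disk = ½MR² = ½(11.0)(0.580)² = 1.850 kg·m².
I_blocks = 3·m·r² = 3(1.34)(0.483)² = 0.9378 kg·m².
Total I = 2.788 kg·m².
τ = F r = (27.4)(0.580) = 15.89 N·m.
α = τ/I = 15.89/2.788 = 5.700 rad/s².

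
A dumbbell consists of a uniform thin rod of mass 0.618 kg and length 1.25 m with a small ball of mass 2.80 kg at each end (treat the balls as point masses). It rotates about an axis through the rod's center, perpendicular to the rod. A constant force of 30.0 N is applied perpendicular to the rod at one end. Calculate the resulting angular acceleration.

I_rod = (1/12)ML² = (1/12)(0.618)(1.25)² = 0.08047 kg·m².
I_balls = 2·m·(L/2)² = 2(2.80)(0.6250)² = 2.188 kg·m².
Total I = 2.268 kg·m².
τ = F·(L/2) = (30.0)(0.625) = 18.75 N·m.
α = τ/I = 18.75/2.268 = 8.267 rad/s².

α ≈ 8.27 rad/s²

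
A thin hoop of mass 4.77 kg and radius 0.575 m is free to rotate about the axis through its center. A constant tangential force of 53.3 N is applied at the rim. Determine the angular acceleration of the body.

α ≈ 19.4 rad/s²

I = MR² = (4.77)(0.575)² = 1.577 kg·m².
τ = F R = (53.3)(0.575) = 30.65 N·m.
From τ = Iα: α = 30.65/1.577 = 19.43 rad/s².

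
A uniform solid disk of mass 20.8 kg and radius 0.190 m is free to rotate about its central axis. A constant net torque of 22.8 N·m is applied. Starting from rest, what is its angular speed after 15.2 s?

ω ≈ 923 rad/s

I = ½MR² = (1/2)(20.8)(0.190)² = 0.3754 kg·m².
α = τ/I = 22.8/0.3754 = 60.73 rad/s².
ω = ω₀ + αt = 0 + (60.73)(15.2) = 923.1 rad/s.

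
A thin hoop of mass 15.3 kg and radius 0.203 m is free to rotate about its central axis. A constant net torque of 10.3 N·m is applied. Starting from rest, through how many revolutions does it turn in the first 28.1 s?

≈ 1030 revolutions

I = MR² = (15.3)(0.203)² = 0.6305 kg·m².
α = τ/I = 10.3/0.6305 = 16.34 rad/s².
θ = ½αt² = ½(16.34)(28.1)² = 6450 rad.
Revolutions = θ/(2π) = 1026.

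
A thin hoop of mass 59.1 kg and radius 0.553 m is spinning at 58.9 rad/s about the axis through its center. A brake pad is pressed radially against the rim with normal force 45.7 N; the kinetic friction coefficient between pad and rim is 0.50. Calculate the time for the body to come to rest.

I = MR² = (59.1)(0.553)² = 18.07 kg·m².
Friction force f = μN = (0.50)(45.7) = 22.85 N at the rim; torque magnitude τ = fR = 12.64 N·m, opposing ω.
|α| = τ/I = 12.64/18.07 = 0.6992 rad/s² (deceleration).
0 = ω₀ − |α|t ⇒ t = ω₀/|α| = 58.9/0.6992 = 84.24 s.

t ≈ 84.2 s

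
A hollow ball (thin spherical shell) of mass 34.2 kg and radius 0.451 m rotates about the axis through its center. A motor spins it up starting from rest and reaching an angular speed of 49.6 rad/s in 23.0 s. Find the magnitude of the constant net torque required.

τ ≈ 10.0 N·m

I = (2/3)MR² = (2/3)(34.2)(0.451)² = 4.638 kg·m².
α = Δω/Δt = (49.6 − 0)/23.0 = 2.157 rad/s².
τ = Iα = (4.638)(2.157) = 10.00 N·m.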